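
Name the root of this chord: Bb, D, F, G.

Reordering Bb, D, F, G into stacked thirds gives G–Bb–D–F; the bottom of that stack, G, is the root.

G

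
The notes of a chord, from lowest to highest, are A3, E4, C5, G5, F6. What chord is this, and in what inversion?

The pitch classes A, E, C, G, F arrange in thirds as F–A–C–E–G: an F major ninth chord.
A is the third of F major ninth; third in the bass means first inversion.

F major ninth, first inversion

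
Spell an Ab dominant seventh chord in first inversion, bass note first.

Spelling Ab dominant seventh: Ab–C–Eb–Gb. In first inversion the third is bass, giving C, Eb, Gb, Ab from the bottom.

C, Eb, Gb, Ab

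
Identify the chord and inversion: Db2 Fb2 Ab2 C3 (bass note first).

The distinct note names are Db, Fb, Ab, C. Stacked in thirds they read Db–Fb–Ab–C, which is a minor-major seventh chord on Db.
The lowest note is Db, the root of the chord, so this is root position (figured bass 7).

Db minor-major seventh, root position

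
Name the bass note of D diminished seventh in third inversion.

The seventh of D diminished seventh (D–F–Ab–Cb) is Cb; that is the bass in third inversion.

Cb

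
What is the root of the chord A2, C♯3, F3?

F

The distinct letter names are A, C#, F. Arranged as a stack of thirds they read F–A–C#, so F is the root (an F augmented triad).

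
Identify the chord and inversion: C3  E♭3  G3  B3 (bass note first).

Reducing to letter names: C, Eb, G, B. These stack in thirds as C–Eb–G–B — a C minor-major seventh chord.
C is the root of C minor-major seventh; root in the bass means root position (figured bass 7).

C minor-major seventh, root position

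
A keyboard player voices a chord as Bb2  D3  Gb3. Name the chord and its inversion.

Gb augmented, first inversion

Reducing to letter names: Bb, D, Gb. These stack in thirds as Gb–Bb–D — a Gb augmented triad.
With the third (Bb) in the bass, the chord is in first inversion (figured bass 6).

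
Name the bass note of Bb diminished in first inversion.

Db

Bb diminished is Bb–Db–Fb. First inversion places the third in the bass: Db.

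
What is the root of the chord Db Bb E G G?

Db, Bb, E, G are the tones of an E diminished seventh chord (E–G–Bb–Db), making E the root.

E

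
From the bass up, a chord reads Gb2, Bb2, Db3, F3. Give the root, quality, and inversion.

Gb major seventh, root position

The distinct note names are Gb, Bb, Db, F. Stacked in thirds they read Gb–Bb–Db–F, which is a major seventh chord on Gb.
Gb is the root of Gb major seventh; root in the bass means root position (figured bass 7).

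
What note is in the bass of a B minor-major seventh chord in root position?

In root position the root is lowest. For B minor-major seventh (B–D–F#–A#) that is B.

B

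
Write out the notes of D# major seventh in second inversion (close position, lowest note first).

A#, C##, D#, F##

The chord tones are D#–F##–A#–C##. With the fifth (A#) lowest for second inversion: A#, C##, D#, F##.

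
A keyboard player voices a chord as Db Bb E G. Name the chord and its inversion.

The pitch classes Db, Bb, E, G arrange in thirds as E–G–Bb–Db: an E diminished seventh chord.
Db is the seventh of E diminished seventh; seventh in the bass means third inversion (figured bass 4/2).

E diminished seventh, third inversion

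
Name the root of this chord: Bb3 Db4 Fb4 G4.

The distinct letter names are Bb, Db, Fb, G. Arranged as a stack of thirds they read G–Bb–Db–Fb, so G is the root (a G diminished seventh chord).

G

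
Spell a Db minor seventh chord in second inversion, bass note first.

Db minor seventh is Db–Fb–Ab–Cb. Second inversion puts the fifth (Ab) in the bass, with the remaining tones above: Ab, Cb, Db, Fb.

Ab, Cb, Db, Fb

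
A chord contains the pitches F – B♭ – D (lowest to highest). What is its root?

The distinct letter names are F, Bb, D. Arranged as a stack of thirds they read Bb–D–F, so Bb is the root (a Bb major triad).

Bb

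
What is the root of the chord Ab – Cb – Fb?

Reordering Ab, Cb, Fb into stacked thirds gives Fb–Ab–Cb; the bottom of that stack, Fb, is the root.

Fb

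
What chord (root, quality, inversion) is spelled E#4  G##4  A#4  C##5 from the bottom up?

Reducing to letter names: E#, G##, A#, C##. These stack in thirds as A#–C##–E#–G## — an A# major seventh chord.
E# is the fifth of A# major seventh; fifth in the bass means second inversion (figured bass 4/3).

A# major seventh, second inversion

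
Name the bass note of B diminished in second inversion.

The fifth of B diminished (B–D–F) is F; that is the bass in second inversion.

F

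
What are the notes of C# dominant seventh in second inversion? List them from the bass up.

G#, B, C#, E#

C# dominant seventh is C#–E#–G#–B. Second inversion puts the fifth (G#) in the bass, with the remaining tones above: G#, B, C#, E#.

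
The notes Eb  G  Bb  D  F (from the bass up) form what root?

The distinct letter names are Eb, G, Bb, D, F. Arranged as a stack of thirds they read Eb–G–Bb–D–F, so Eb is the root (an Eb major ninth chord).

Eb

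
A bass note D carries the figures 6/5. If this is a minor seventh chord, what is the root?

The figures 6/5 mean the third of the chord is in the bass. If D is the third of a minor seventh chord, the root is B (chord tones B–D–F#–A).

B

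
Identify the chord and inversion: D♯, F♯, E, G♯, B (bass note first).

The distinct note names are D#, F#, E, G#, B. Stacked in thirds they read E–G#–B–D#–F#, which is a major ninth chord on E.
D# is the seventh of E major ninth; seventh in the bass means third inversion.

E major ninth, third inversion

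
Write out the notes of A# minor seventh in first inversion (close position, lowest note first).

A# minor seventh is A#–C#–E#–G#. First inversion puts the third (C#) in the bass, with the remaining tones above: C#, E#, G#, A#.

C#, E#, G#, A#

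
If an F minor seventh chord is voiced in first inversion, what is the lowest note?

In first inversion the third is lowest. For F minor seventh (F–Ab–C–Eb) that is Ab.

Ab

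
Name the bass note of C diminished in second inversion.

The fifth of C diminished (C–Eb–Gb) is Gb; that is the bass in second inversion.

Gb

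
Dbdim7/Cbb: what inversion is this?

Dbdim7/Cbb means Db diminished seventh with Cbb in the bass. Cbb is the seventh of Db diminished seventh (Db–Fb–Abb–Cbb), so this is third inversion.

third inversion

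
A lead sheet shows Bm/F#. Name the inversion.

Bm/F# means B minor with F# in the bass. F# is the fifth of B minor (B–D–F#), so this is second inversion.

second inversion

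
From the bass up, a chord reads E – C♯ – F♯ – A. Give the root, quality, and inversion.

F# minor seventh, third inversion

The pitch classes E, C#, F#, A arrange in thirds as F#–A–C#–E: an F# minor seventh chord.
The lowest note is E, the seventh of the chord, so this is third inversion (figured bass 4/2).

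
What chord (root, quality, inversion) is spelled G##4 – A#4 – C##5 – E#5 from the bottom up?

A# major seventh, third inversion

The distinct note names are G##, A#, C##, E#. Stacked in thirds they read A#–C##–E#–G##, which is a major seventh chord on A#.
G## is the seventh of A# major seventh; seventh in the bass means third inversion (figured bass 4/2).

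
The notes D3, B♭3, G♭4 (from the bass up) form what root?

The distinct letter names are D, Bb, Gb. Arranged as a stack of thirds they read Gb–Bb–D, so Gb is the root (a Gb augmented triad).

Gb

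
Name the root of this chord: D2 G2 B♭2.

D, G, Bb are the tones of a G minor triad (G–Bb–D), making G the root.

G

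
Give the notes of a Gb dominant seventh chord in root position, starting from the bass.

The chord tones are Gb–Bb–Db–Fb. With the root (Gb) lowest for root position: Gb, Bb, Db, Fb.

Gb, Bb, Db, Fb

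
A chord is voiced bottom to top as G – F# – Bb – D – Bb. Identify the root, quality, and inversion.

Reducing to letter names: G, F#, Bb, D. These stack in thirds as G–Bb–D–F# — a G minor-major seventh chord.
With the root (G) in the bass, the chord is in root position (figured bass 7).

G minor-major seventh, root position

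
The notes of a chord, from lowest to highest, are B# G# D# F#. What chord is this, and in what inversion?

G# dominant seventh, first inversion

The distinct note names are B#, G#, D#, F#. Stacked in thirds they read G#–B#–D#–F#, which is a dominant seventh chord on G#.
The lowest note is B#, the third of the chord, so this is first inversion (figured bass 6/5).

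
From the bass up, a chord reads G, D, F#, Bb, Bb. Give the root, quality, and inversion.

Reducing to letter names: G, D, F#, Bb. These stack in thirds as G–Bb–D–F# — a G minor-major seventh chord.
G is the root of G minor-major seventh; root in the bass means root position (figured bass 7).

G minor-major seventh, root position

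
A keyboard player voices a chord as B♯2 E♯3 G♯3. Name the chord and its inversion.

The distinct note names are B#, E#, G#. Stacked in thirds they read E#–G#–B#, which is a minor triad on E#.
With the fifth (B#) in the bass, the chord is in second inversion (figured bass 6/4).

E# minor, second inversion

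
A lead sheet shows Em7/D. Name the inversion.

Em7/D means E minor seventh with D in the bass. D is the seventh of E minor seventh (E–G–B–D), so this is third inversion.

third inversion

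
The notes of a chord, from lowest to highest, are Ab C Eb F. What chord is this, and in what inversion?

F minor seventh, first inversion

Reducing to letter names: Ab, C, Eb, F. These stack in thirds as F–Ab–C–Eb — an F minor seventh chord.
Ab is the third of F minor seventh; third in the bass means first inversion (figured bass 6/5).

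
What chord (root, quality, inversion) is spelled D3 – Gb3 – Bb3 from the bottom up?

Reducing to letter names: D, Gb, Bb. These stack in thirds as Gb–Bb–D — a Gb augmented triad.
With the fifth (D) in the bass, the chord is in second inversion (figured bass 6/4).

Gb augmented, second inversion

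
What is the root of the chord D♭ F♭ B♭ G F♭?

Db, Fb, Bb, G are the tones of a G diminished seventh chord (G–Bb–Db–Fb), making G the root.

G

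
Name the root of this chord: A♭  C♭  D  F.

D

Reordering Ab, Cb, D, F into stacked thirds gives D–F–Ab–Cb; the bottom of that stack, D, is the root.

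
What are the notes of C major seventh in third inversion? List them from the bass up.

B, C, E, G

Spelling C major seventh: C–E–G–B. In third inversion the seventh is bass, giving B, C, E, G from the bottom.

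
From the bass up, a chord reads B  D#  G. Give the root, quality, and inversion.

The pitch classes B, D#, G arrange in thirds as G–B–D#: a G augmented triad.
The lowest note is B, the third of the chord, so this is first inversion (figured bass 6).

G augmented, first inversion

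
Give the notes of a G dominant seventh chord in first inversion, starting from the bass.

B, D, F, G

G dominant seventh is G–B–D–F. First inversion puts the third (B) in the bass, with the remaining tones above: B, D, F, G.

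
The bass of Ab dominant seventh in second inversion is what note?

Ab dominant seventh is Ab–C–Eb–Gb. Second inversion places the fifth in the bass: Eb.

Eb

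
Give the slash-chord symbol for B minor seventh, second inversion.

Bm7/F#

Second inversion of B minor seventh has the fifth (F#) in the bass. As a slash chord: Bm7/F#.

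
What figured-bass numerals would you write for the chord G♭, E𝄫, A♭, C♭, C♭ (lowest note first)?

The notes Gb, Ebb, Ab, Cb stack in thirds as Ab–Cb–Ebb–Gb — an Ab half-diminished seventh chord. The bass Gb is the seventh, so this is third inversion: figured 4/2.

4/2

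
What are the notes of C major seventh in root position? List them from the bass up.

C major seventh is C–E–G–B. Root position puts the root (C) in the bass, with the remaining tones above: C, E, G, B.

C, E, G, B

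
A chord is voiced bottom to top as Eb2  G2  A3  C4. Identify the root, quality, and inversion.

The pitch classes Eb, G, A, C arrange in thirds as A–C–Eb–G: an A half-diminished seventh chord.
The lowest note is Eb, the fifth of the chord, so this is second inversion (figured bass 4/3).

A half-diminished seventh, second inversion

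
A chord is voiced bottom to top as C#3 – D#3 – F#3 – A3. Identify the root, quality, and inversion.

D# half-diminished seventh, third inversion

The pitch classes C#, D#, F#, A arrange in thirds as D#–F#–A–C#: a D# half-diminished seventh chord.
With the seventh (C#) in the bass, the chord is in third inversion (figured bass 4/2).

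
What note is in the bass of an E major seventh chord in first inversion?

G#

E major seventh is E–G#–B–D#. First inversion places the third in the bass: G#.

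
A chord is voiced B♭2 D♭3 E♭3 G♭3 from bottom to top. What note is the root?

Eb

Bb, Db, Eb, Gb are the tones of an Eb minor seventh chord (Eb–Gb–Bb–Db), making Eb the root.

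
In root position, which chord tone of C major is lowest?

The root of C major (C–E–G) is C; that is the bass in root position.

C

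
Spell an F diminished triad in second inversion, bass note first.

The chord tones are F–Ab–Cb. With the fifth (Cb) lowest for second inversion: Cb, F, Ab.

Cb, F, Ab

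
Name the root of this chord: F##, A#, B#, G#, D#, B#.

G#

Reordering F##, A#, B#, G#, D# into stacked thirds gives G#–B#–D#–F##–A#; the bottom of that stack, G#, is the root.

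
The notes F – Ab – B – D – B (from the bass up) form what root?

B

Reordering F, Ab, B, D into stacked thirds gives B–D–F–Ab; the bottom of that stack, B, is the root.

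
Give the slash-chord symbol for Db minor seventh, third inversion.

Dbm7/Cb

Third inversion of Db minor seventh has the seventh (Cb) in the bass. As a slash chord: Dbm7/Cb.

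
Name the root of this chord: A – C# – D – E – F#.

D

The distinct letter names are A, C#, D, E, F#. Arranged as a stack of thirds they read D–F#–A–C#–E, so D is the root (a D major ninth chord).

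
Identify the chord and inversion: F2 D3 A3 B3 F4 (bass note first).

B half-diminished seventh, second inversion

The pitch classes F, D, A, B arrange in thirds as B–D–F–A: a B half-diminished seventh chord.
With the fifth (F) in the bass, the chord is in second inversion (figured bass 4/3).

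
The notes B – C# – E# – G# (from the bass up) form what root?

C#

The distinct letter names are B, C#, E#, G#. Arranged as a stack of thirds they read C#–E#–G#–B, so C# is the root (a C# dominant seventh chord).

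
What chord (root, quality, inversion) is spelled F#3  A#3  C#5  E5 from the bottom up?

F# dominant seventh, root position

The pitch classes F#, A#, C#, E arrange in thirds as F#–A#–C#–E: an F# dominant seventh chord.
F# is the root of F# dominant seventh; root in the bass means root position (figured bass 7).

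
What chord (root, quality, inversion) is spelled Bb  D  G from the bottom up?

The distinct note names are Bb, D, G. Stacked in thirds they read G–Bb–D, which is a minor triad on G.
The lowest note is Bb, the third of the chord, so this is first inversion (figured bass 6).

G minor, first inversion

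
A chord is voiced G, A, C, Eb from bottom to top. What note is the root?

The distinct letter names are G, A, C, Eb. Arranged as a stack of thirds they read A–C–Eb–G, so A is the root (an A half-diminished seventh chord).

A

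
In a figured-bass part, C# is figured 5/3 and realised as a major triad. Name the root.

The figures 5/3 mean the root of the chord is in the bass. If C# is the root of a major triad, the root is C# (chord tones C#–E#–G#).

C#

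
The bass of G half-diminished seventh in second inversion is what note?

Db

The fifth of G half-diminished seventh (G–Bb–Db–F) is Db; that is the bass in second inversion.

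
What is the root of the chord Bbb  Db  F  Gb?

Gb

The distinct letter names are Bbb, Db, F, Gb. Arranged as a stack of thirds they read Gb–Bbb–Db–F, so Gb is the root (a Gb minor-major seventh chord).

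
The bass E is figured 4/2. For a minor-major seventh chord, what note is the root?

F

The figures 4/2 mean the seventh of the chord is in the bass. If E is the seventh of a minor-major seventh chord, the root is F (chord tones F–Ab–C–E).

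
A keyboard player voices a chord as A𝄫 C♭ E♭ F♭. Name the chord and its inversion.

The distinct note names are Abb, Cb, Eb, Fb. Stacked in thirds they read Fb–Abb–Cb–Eb, which is a minor-major seventh chord on Fb.
The lowest note is Abb, the third of the chord, so this is first inversion (figured bass 6/5).

Fb minor-major seventh, first inversion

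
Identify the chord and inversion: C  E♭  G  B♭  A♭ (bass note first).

Ab major ninth, first inversion

Reducing to letter names: C, Eb, G, Bb, Ab. These stack in thirds as Ab–C–Eb–G–Bb — an Ab major ninth chord.
With the third (C) in the bass, the chord is in first inversion.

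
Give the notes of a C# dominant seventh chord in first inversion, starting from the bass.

The chord tones are C#–E#–G#–B. With the third (E#) lowest for first inversion: E#, G#, B, C#.

E#, G#, B, C#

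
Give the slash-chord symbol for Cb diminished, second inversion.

Second inversion of Cb diminished has the fifth (Gbb) in the bass. As a slash chord: Cbdim/Gbb.

Cbdim/Gbb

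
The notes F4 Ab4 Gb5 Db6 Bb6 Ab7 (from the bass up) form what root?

Gb

The distinct letter names are F, Ab, Gb, Db, Bb. Arranged as a stack of thirds they read Gb–Bb–Db–F–Ab, so Gb is the root (a Gb major ninth chord).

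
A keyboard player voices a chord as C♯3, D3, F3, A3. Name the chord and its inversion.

Reducing to letter names: C#, D, F, A. These stack in thirds as D–F–A–C# — a D minor-major seventh chord.
C# is the seventh of D minor-major seventh; seventh in the bass means third inversion (figured bass 4/2).

D minor-major seventh, third inversion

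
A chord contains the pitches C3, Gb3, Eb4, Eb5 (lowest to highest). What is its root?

C, Gb, Eb are the tones of a C diminished triad (C–Eb–Gb), making C the root.

C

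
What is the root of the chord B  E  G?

The distinct letter names are B, E, G. Arranged as a stack of thirds they read E–G–B, so E is the root (an E minor triad).

E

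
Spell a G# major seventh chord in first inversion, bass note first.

B#, D#, F##, G#

The chord tones are G#–B#–D#–F##. With the third (B#) lowest for first inversion: B#, D#, F##, G#.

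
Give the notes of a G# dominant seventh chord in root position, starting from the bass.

G# dominant seventh is G#–B#–D#–F#. Root position puts the root (G#) in the bass, with the remaining tones above: G#, B#, D#, F#.

G#, B#, D#, F#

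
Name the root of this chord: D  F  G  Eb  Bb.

D, F, G, Eb, Bb are the tones of an Eb major ninth chord (Eb–G–Bb–D–F), making Eb the root.

Eb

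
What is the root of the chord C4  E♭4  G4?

C, Eb, G are the tones of a C minor triad (C–Eb–G), making C the root.

C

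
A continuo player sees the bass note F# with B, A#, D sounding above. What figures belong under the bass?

4/3

The notes F#, B, A#, D stack in thirds as B–D–F#–A# — a B minor-major seventh chord. The bass F# is the fifth, so this is second inversion: figured 4/3.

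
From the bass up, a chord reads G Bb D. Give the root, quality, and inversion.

G minor, root position

The distinct note names are G, Bb, D. Stacked in thirds they read G–Bb–D, which is a minor triad on G.
With the root (G) in the bass, the chord is in root position (figured bass 5/3).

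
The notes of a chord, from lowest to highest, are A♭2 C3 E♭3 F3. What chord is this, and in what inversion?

F minor seventh, first inversion

The distinct note names are Ab, C, Eb, F. Stacked in thirds they read F–Ab–C–Eb, which is a minor seventh chord on F.
Ab is the third of F minor seventh; third in the bass means first inversion (figured bass 6/5).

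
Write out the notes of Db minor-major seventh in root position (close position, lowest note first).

Db, Fb, Ab, C

The chord tones are Db–Fb–Ab–C. With the root (Db) lowest for root position: Db, Fb, Ab, C.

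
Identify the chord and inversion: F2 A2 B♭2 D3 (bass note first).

The distinct note names are F, A, Bb, D. Stacked in thirds they read Bb–D–F–A, which is a major seventh chord on Bb.
F is the fifth of Bb major seventh; fifth in the bass means second inversion (figured bass 4/3).

Bb major seventh, second inversion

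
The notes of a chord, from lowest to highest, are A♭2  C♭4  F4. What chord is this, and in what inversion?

The pitch classes Ab, Cb, F arrange in thirds as F–Ab–Cb: an F diminished triad.
The lowest note is Ab, the third of the chord, so this is first inversion (figured bass 6).

F diminished, first inversion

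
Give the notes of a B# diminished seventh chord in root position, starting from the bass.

Spelling B# diminished seventh: B#–D#–F#–A. In root position the root is bass, giving B#, D#, F#, A from the bottom.

B#, D#, F#, A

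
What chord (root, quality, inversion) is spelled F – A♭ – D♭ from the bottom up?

Reducing to letter names: F, Ab, Db. These stack in thirds as Db–F–Ab — a Db major triad.
With the third (F) in the bass, the chord is in first inversion (figured bass 6).

Db major, first inversion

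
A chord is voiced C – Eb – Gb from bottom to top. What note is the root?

Reordering C, Eb, Gb into stacked thirds gives C–Eb–Gb; the bottom of that stack, C, is the root.

C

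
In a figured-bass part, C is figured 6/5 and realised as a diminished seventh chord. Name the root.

The figures 6/5 mean the third of the chord is in the bass. If C is the third of a diminished seventh chord, the root is A (chord tones A–C–Eb–Gb).

A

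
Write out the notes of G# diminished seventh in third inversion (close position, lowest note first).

F, G#, B, D

The chord tones are G#–B–D–F. With the seventh (F) lowest for third inversion: F, G#, B, D.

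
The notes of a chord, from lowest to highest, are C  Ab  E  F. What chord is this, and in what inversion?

F minor-major seventh, second inversion

The distinct note names are C, Ab, E, F. Stacked in thirds they read F–Ab–C–E, which is a minor-major seventh chord on F.
With the fifth (C) in the bass, the chord is in second inversion (figured bass 4/3).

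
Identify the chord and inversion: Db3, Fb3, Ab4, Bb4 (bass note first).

Reducing to letter names: Db, Fb, Ab, Bb. These stack in thirds as Bb–Db–Fb–Ab — a Bb half-diminished seventh chord.
With the third (Db) in the bass, the chord is in first inversion (figured bass 6/5).

Bb half-diminished seventh, first inversion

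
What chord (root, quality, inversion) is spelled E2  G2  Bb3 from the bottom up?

The pitch classes E, G, Bb arrange in thirds as E–G–Bb: an E diminished triad.
E is the root of E diminished; root in the bass means root position (figured bass 5/3).

E diminished, root position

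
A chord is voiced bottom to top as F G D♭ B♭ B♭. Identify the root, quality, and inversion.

G half-diminished seventh, third inversion

The pitch classes F, G, Db, Bb arrange in thirds as G–Bb–Db–F: a G half-diminished seventh chord.
F is the seventh of G half-diminished seventh; seventh in the bass means third inversion (figured bass 4/2).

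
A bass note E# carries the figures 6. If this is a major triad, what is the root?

The figures 6 mean the third of the chord is in the bass. If E# is the third of a major triad, the root is C# (chord tones C#–E#–G#).

C#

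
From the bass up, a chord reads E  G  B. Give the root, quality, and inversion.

The distinct note names are E, G, B. Stacked in thirds they read E–G–B, which is a minor triad on E.
E is the root of E minor; root in the bass means root position (figured bass 5/3).

E minor, root position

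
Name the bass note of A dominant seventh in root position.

A

A dominant seventh is A–C#–E–G. Root position places the root in the bass: A.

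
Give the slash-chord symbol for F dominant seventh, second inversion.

F7/C

Second inversion of F dominant seventh has the fifth (C) in the bass. As a slash chord: F7/C.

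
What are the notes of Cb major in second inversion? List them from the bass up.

Gb, Cb, Eb

The chord tones are Cb–Eb–Gb. With the fifth (Gb) lowest for second inversion: Gb, Cb, Eb.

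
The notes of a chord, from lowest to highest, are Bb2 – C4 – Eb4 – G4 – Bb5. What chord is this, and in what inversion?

Reducing to letter names: Bb, C, Eb, G. These stack in thirds as C–Eb–G–Bb — a C minor seventh chord.
With the seventh (Bb) in the bass, the chord is in third inversion (figured bass 4/2).

C minor seventh, third inversion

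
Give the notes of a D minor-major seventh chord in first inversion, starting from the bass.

The chord tones are D–F–A–C#. With the third (F) lowest for first inversion: F, A, C#, D.

F, A, C#, D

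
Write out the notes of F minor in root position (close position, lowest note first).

F, Ab, C

The chord tones are F–Ab–C. With the root (F) lowest for root position: F, Ab, C.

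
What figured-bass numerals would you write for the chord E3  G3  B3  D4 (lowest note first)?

7

The notes E, G, B, D stack in thirds as E–G–B–D — an E minor seventh chord. The bass E is the root, so this is root position: figured 7.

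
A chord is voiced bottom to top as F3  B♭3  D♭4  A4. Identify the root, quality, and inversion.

Bb minor-major seventh, second inversion

The distinct note names are F, Bb, Db, A. Stacked in thirds they read Bb–Db–F–A, which is a minor-major seventh chord on Bb.
F is the fifth of Bb minor-major seventh; fifth in the bass means second inversion (figured bass 4/3).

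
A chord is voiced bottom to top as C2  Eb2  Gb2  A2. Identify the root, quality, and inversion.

A diminished seventh, first inversion

Reducing to letter names: C, Eb, Gb, A. These stack in thirds as A–C–Eb–Gb — an A diminished seventh chord.
The lowest note is C, the third of the chord, so this is first inversion (figured bass 6/5).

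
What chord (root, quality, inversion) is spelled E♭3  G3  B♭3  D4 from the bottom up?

Eb major seventh, root position

The distinct note names are Eb, G, Bb, D. Stacked in thirds they read Eb–G–Bb–D, which is a major seventh chord on Eb.
With the root (Eb) in the bass, the chord is in root position (figured bass 7).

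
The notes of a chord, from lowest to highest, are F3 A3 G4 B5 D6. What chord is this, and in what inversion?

G dominant ninth, third inversion

The distinct note names are F, A, G, B, D. Stacked in thirds they read G–B–D–F–A, which is a dominant ninth chord on G.
With the seventh (F) in the bass, the chord is in third inversion.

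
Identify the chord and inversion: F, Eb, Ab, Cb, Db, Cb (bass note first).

The pitch classes F, Eb, Ab, Cb, Db arrange in thirds as Db–F–Ab–Cb–Eb: a Db dominant ninth chord.
With the third (F) in the bass, the chord is in first inversion.

Db dominant ninth, first inversion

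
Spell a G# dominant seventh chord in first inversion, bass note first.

Spelling G# dominant seventh: G#–B#–D#–F#. In first inversion the third is bass, giving B#, D#, F#, G# from the bottom.

B#, D#, F#, G#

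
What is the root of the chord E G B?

E

The distinct letter names are E, G, B. Arranged as a stack of thirds they read E–G–B, so E is the root (an E minor triad).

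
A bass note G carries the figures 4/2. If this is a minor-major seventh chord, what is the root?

Ab

The figures 4/2 mean the seventh of the chord is in the bass. If G is the seventh of a minor-major seventh chord, the root is Ab (chord tones Ab–Cb–Eb–G).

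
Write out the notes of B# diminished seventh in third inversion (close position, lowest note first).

A, B#, D#, F#

B# diminished seventh is B#–D#–F#–A. Third inversion puts the seventh (A) in the bass, with the remaining tones above: A, B#, D#, F#.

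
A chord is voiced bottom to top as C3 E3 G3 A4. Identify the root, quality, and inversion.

A minor seventh, first inversion

The pitch classes C, E, G, A arrange in thirds as A–C–E–G: an A minor seventh chord.
C is the third of A minor seventh; third in the bass means first inversion (figured bass 6/5).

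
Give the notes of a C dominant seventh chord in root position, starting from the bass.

Spelling C dominant seventh: C–E–G–Bb. In root position the root is bass, giving C, E, G, Bb from the bottom.

C, E, G, Bb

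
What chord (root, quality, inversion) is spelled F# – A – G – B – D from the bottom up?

The distinct note names are F#, A, G, B, D. Stacked in thirds they read G–B–D–F#–A, which is a major ninth chord on G.
With the seventh (F#) in the bass, the chord is in third inversion.

G major ninth, third inversion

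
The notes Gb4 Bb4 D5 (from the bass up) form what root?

Gb

Gb, Bb, D are the tones of a Gb augmented triad (Gb–Bb–D), making Gb the root.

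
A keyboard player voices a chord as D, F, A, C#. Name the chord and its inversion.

D minor-major seventh, root position

Reducing to letter names: D, F, A, C#. These stack in thirds as D–F–A–C# — a D minor-major seventh chord.
The lowest note is D, the root of the chord, so this is root position (figured bass 7).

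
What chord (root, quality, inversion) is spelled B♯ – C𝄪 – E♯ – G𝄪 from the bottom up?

C## minor seventh, third inversion

The pitch classes B#, C##, E#, G## arrange in thirds as C##–E#–G##–B#: a C## minor seventh chord.
B# is the seventh of C## minor seventh; seventh in the bass means third inversion (figured bass 4/2).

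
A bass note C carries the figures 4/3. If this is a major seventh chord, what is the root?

The figures 4/3 mean the fifth of the chord is in the bass. If C is the fifth of a major seventh chord, the root is F (chord tones F–A–C–E).

F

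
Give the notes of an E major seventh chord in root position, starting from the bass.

E major seventh is E–G#–B–D#. Root position puts the root (E) in the bass, with the remaining tones above: E, G#, B, D#.

E, G#, B, D#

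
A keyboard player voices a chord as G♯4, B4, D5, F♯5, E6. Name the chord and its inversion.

E dominant ninth, first inversion

The distinct note names are G#, B, D, F#, E. Stacked in thirds they read E–G#–B–D–F#, which is a dominant ninth chord on E.
With the third (G#) in the bass, the chord is in first inversion.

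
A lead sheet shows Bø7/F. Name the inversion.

Bø7/F means B half-diminished seventh with F in the bass. F is the fifth of B half-diminished seventh (B–D–F–A), so this is second inversion.

second inversion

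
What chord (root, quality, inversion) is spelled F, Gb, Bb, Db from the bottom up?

Gb major seventh, third inversion

The pitch classes F, Gb, Bb, Db arrange in thirds as Gb–Bb–Db–F: a Gb major seventh chord.
F is the seventh of Gb major seventh; seventh in the bass means third inversion (figured bass 4/2).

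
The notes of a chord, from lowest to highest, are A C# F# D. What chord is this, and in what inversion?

D major seventh, second inversion

The pitch classes A, C#, F#, D arrange in thirds as D–F#–A–C#: a D major seventh chord.
The lowest note is A, the fifth of the chord, so this is second inversion (figured bass 4/3).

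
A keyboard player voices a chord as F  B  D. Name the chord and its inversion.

B diminished, second inversion

The distinct note names are F, B, D. Stacked in thirds they read B–D–F, which is a diminished triad on B.
With the fifth (F) in the bass, the chord is in second inversion (figured bass 6/4).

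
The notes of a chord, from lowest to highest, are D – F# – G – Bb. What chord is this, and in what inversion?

The distinct note names are D, F#, G, Bb. Stacked in thirds they read G–Bb–D–F#, which is a minor-major seventh chord on G.
D is the fifth of G minor-major seventh; fifth in the bass means second inversion (figured bass 4/3).

G minor-major seventh, second inversion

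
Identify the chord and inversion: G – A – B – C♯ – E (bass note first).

Reducing to letter names: G, A, B, C#, E. These stack in thirds as A–C#–E–G–B — an A dominant ninth chord.
With the seventh (G) in the bass, the chord is in third inversion.

A dominant ninth, third inversion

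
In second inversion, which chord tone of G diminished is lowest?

G diminished is G–Bb–Db. Second inversion places the fifth in the bass: Db.

Db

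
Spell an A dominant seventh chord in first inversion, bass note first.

C#, E, G, A

A dominant seventh is A–C#–E–G. First inversion puts the third (C#) in the bass, with the remaining tones above: C#, E, G, A.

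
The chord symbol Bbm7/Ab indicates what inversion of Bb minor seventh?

third inversion

Bbm7/Ab means Bb minor seventh with Ab in the bass. Ab is the seventh of Bb minor seventh (Bb–Db–F–Ab), so this is third inversion.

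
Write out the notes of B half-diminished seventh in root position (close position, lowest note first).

B, D, F, A

B half-diminished seventh is B–D–F–A. Root position puts the root (B) in the bass, with the remaining tones above: B, D, F, A.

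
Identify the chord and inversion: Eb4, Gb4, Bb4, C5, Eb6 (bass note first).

C half-diminished seventh, first inversion

The pitch classes Eb, Gb, Bb, C arrange in thirds as C–Eb–Gb–Bb: a C half-diminished seventh chord.
The lowest note is Eb, the third of the chord, so this is first inversion (figured bass 6/5).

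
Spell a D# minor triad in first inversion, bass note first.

F#, A#, D#

Spelling D# minor: D#–F#–A#. In first inversion the third is bass, giving F#, A#, D# from the bottom.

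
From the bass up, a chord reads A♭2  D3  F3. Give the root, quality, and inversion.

D diminished, second inversion

Reducing to letter names: Ab, D, F. These stack in thirds as D–F–Ab — a D diminished triad.
The lowest note is Ab, the fifth of the chord, so this is second inversion (figured bass 6/4).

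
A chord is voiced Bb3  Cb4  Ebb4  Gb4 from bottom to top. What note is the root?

Reordering Bb, Cb, Ebb, Gb into stacked thirds gives Cb–Ebb–Gb–Bb; the bottom of that stack, Cb, is the root.

Cb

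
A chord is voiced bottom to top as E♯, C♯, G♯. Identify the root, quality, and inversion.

Reducing to letter names: E#, C#, G#. These stack in thirds as C#–E#–G# — a C# major triad.
With the third (E#) in the bass, the chord is in first inversion (figured bass 6).

C# major, first inversion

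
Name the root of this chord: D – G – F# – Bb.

D, G, F#, Bb are the tones of a G minor-major seventh chord (G–Bb–D–F#), making G the root.

G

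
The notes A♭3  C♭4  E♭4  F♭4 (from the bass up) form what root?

Fb

The distinct letter names are Ab, Cb, Eb, Fb. Arranged as a stack of thirds they read Fb–Ab–Cb–Eb, so Fb is the root (an Fb major seventh chord).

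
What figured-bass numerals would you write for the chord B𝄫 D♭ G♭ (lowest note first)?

The notes Bbb, Db, Gb stack in thirds as Gb–Bbb–Db — a Gb minor triad. The bass Bbb is the third, so this is first inversion: figured 6.

6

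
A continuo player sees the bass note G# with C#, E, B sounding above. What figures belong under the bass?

The notes G#, C#, E, B stack in thirds as C#–E–G#–B — a C# minor seventh chord. The bass G# is the fifth, so this is second inversion: figured 4/3.

4/3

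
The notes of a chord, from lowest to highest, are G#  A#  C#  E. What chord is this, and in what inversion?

The pitch classes G#, A#, C#, E arrange in thirds as A#–C#–E–G#: an A# half-diminished seventh chord.
With the seventh (G#) in the bass, the chord is in third inversion (figured bass 4/2).

A# half-diminished seventh, third inversion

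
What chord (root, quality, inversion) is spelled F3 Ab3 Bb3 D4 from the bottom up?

The pitch classes F, Ab, Bb, D arrange in thirds as Bb–D–F–Ab: a Bb dominant seventh chord.
F is the fifth of Bb dominant seventh; fifth in the bass means second inversion (figured bass 4/3).

Bb dominant seventh, second inversion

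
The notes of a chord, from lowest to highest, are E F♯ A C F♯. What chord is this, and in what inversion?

The pitch classes E, F#, A, C arrange in thirds as F#–A–C–E: an F# half-diminished seventh chord.
The lowest note is E, the seventh of the chord, so this is third inversion (figured bass 4/2).

F# half-diminished seventh, third inversion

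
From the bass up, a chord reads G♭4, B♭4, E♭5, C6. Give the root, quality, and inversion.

C half-diminished seventh, second inversion

The distinct note names are Gb, Bb, Eb, C. Stacked in thirds they read C–Eb–Gb–Bb, which is a half-diminished seventh chord on C.
The lowest note is Gb, the fifth of the chord, so this is second inversion (figured bass 4/3).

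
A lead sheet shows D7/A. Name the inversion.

D7/A means D dominant seventh with A in the bass. A is the fifth of D dominant seventh (D–F#–A–C), so this is second inversion.

second inversion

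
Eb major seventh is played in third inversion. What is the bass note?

In third inversion the seventh is lowest. For Eb major seventh (Eb–G–Bb–D) that is D.

D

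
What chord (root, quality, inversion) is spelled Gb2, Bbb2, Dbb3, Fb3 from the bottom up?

Gb half-diminished seventh, root position

The distinct note names are Gb, Bbb, Dbb, Fb. Stacked in thirds they read Gb–Bbb–Dbb–Fb, which is a half-diminished seventh chord on Gb.
The lowest note is Gb, the root of the chord, so this is root position (figured bass 7).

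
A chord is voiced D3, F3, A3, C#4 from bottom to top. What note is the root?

D

Reordering D, F, A, C# into stacked thirds gives D–F–A–C#; the bottom of that stack, D, is the root.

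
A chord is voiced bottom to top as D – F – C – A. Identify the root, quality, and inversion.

The pitch classes D, F, C, A arrange in thirds as D–F–A–C: a D minor seventh chord.
D is the root of D minor seventh; root in the bass means root position (figured bass 7).

D minor seventh, root position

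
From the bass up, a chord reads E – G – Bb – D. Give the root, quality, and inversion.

E half-diminished seventh, root position

Reducing to letter names: E, G, Bb, D. These stack in thirds as E–G–Bb–D — an E half-diminished seventh chord.
The lowest note is E, the root of the chord, so this is root position (figured bass 7).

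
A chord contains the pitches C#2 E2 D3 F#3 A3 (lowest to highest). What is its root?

D

The distinct letter names are C#, E, D, F#, A. Arranged as a stack of thirds they read D–F#–A–C#–E, so D is the root (a D major ninth chord).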